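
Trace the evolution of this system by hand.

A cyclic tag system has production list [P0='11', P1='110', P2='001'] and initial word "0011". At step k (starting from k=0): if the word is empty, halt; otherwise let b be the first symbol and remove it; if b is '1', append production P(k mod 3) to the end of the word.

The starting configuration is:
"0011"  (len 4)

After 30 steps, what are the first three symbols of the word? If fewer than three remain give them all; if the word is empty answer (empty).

k=0  "0011"  (len 4)
k=1  "011"  (len 3)
k=2  "11"  (len 2)
k=3  "1001"  (len 4)
k=4  "00111"  (len 5)
k=5  "0111"  (len 4)
k=6  "111"  (len 3)
k=7  "1111"  (len 4)
k=8  "111110"  (len 6)
k=9  "11110001"  (len 8)
k=10  "111000111"  (len 9)
k=11  "11000111110"  (len 11)
k=12  "1000111110001"  (len 13)
k=13  "00011111000111"  (len 14)
k=14  "0011111000111"  (len 13)
k=15  "011111000111"  (len 12)
k=16  "11111000111"  (len 11)
k=17  "1111000111110"  (len 13)
k=18  "111000111110001"  (len 15)
k=19  "1100011111000111"  (len 16)
k=20  "100011111000111110"  (len 18)
k=21  "00011111000111110001"  (len 20)
k=22  "0011111000111110001"  (len 19)
k=23  "011111000111110001"  (len 18)
k=24  "11111000111110001"  (len 17)
k=25  "111100011111000111"  (len 18)
k=26  "11100011111000111110"  (len 20)
k=27  "1100011111000111110001"  (len 22)
k=28  "10001111100011111000111"  (len 23)
k=29  "0001111100011111000111110"  (len 25)
k=30  "001111100011111000111110"  (len 24)

001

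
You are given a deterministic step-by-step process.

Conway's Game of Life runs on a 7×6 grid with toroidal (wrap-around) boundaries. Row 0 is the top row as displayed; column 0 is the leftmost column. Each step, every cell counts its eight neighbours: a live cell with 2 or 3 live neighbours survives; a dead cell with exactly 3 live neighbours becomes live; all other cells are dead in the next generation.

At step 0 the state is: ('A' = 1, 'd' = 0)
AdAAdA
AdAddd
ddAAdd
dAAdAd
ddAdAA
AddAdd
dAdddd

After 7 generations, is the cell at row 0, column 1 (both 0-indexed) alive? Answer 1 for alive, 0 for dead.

[0] AdAAdA
AdAddd
ddAAdd
dAAdAd
ddAdAA
AddAdd
dAdddd
[1] AdAAdA
AdddAA
dddddd
dAddAA
AdAdAA
AAAAAA
dAdAAA
[2] ddAddd
AAdAAd
dddddd
dAdAAd
dddddd
dddddd
dddddd
[3] dAAAdd
dAAAdd
AAdddA
dddddd
dddddd
dddddd
dddddd
[4] dAdAdd
dddAAd
AAdddd
Addddd
dddddd
dddddd
ddAddd
[5] dddAAd
AAdAAd
AAdddA
AAdddd
dddddd
dddddd
ddAddd
[6] dAddAA
dAdAdd
ddddAd
dAdddA
dddddd
dddddd
dddAdd
[7] AddAAd
AdAAdA
AdAdAd
dddddd
dddddd
dddddd
ddddAd

0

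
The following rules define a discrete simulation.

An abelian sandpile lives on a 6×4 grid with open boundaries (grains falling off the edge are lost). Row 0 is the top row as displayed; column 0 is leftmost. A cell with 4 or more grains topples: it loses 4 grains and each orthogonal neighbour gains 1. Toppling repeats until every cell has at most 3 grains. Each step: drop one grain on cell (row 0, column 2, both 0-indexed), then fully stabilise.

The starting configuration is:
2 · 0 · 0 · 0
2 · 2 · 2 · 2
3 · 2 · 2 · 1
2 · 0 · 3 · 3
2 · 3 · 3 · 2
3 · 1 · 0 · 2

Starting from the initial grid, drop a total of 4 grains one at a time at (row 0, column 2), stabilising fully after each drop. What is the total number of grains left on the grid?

45

[0] 2 · 0 · 0 · 0
2 · 2 · 2 · 2
3 · 2 · 2 · 1
2 · 0 · 3 · 3
2 · 3 · 3 · 2
3 · 1 · 0 · 2
[1] 2 · 0 · 1 · 0
2 · 2 · 2 · 2
3 · 2 · 2 · 1
2 · 0 · 3 · 3
2 · 3 · 3 · 2
3 · 1 · 0 · 2
[2] 2 · 0 · 2 · 0
2 · 2 · 2 · 2
3 · 2 · 2 · 1
2 · 0 · 3 · 3
2 · 3 · 3 · 2
3 · 1 · 0 · 2
[3] 2 · 0 · 3 · 0
2 · 2 · 2 · 2
3 · 2 · 2 · 1
2 · 0 · 3 · 3
2 · 3 · 3 · 2
3 · 1 · 0 · 2
[4] 2 · 1 · 0 · 1
2 · 2 · 3 · 2
3 · 2 · 2 · 1
2 · 0 · 3 · 3
2 · 3 · 3 · 2
3 · 1 · 0 · 2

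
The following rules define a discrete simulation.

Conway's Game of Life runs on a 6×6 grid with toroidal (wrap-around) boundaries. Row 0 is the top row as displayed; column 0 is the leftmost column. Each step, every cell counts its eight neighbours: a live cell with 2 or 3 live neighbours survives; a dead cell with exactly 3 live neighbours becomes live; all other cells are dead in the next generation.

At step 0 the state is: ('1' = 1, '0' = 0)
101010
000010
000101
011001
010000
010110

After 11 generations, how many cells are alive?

t=0: 101010
000010
000101
011001
010000
010110
t=1: 011010
000010
101101
011010
010110
110111
t=2: 011000
100010
101001
000000
000000
000000
t=3: 010000
101100
110001
000000
000000
000000
t=4: 011000
001001
111001
100000
000000
000000
t=5: 011000
000101
001001
100001
000000
000000
t=6: 001000
110110
000001
100001
000000
000000
t=7: 011100
111111
010000
100001
000000
000000
t=8: 000001
000011
000100
100000
000000
001000
t=9: 000011
000011
000011
000000
000000
000000
t=10: 000011
100100
000011
000000
000000
000000
t=11: 000011
100100
000011
000000
000000
000000

6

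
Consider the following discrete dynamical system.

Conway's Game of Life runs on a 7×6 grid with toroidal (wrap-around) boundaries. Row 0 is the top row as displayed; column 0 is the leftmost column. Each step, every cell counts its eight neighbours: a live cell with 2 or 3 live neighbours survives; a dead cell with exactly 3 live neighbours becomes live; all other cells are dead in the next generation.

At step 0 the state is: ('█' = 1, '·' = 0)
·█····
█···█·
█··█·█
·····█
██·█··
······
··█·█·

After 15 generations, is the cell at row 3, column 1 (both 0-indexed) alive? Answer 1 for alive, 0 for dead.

gen 0: ·█····
█···█·
█··█·█
·····█
██·█··
······
··█·█·
gen 1: ·█·█·█
██··█·
█·····
·██··█
█·····
·███··
······
gen 2: ·██·██
·██·█·
··█···
·█···█
█··█··
·██···
██·██·
gen 3: ······
█···██
█·██··
███···
█·····
····██
····█·
gen 4: ····█·
██·███
··███·
█·██·█
█·····
····██
····██
gen 5: ······
██····
······
█·█··█
██·█··
█···█·
···█··
gen 6: ······
······
·····█
█·█··█
··███·
██████
······
gen 7: ······
······
█····█
███··█
······
██···█
██████
gen 8: ██████
······
·····█
·█···█
··█···
···█··
··███·
gen 9: ██···█
·███··
█·····
█·····
··█···
····█·
█·····
gen 10: ·····█
··█··█
█·█···
·█····
······
······
██····
gen 11: ·█···█
██···█
█·█···
·█····
······
······
█·····
gen 12: ·█···█
··█··█
··█··█
·█····
······
······
█·····
gen 13: ·█···█
·██·██
███···
······
······
······
█·····
gen 14: ·██·██
···███
█·██·█
·█····
······
······
█·····
gen 15: ·██···
······
████·█
███···
······
······
██···█

1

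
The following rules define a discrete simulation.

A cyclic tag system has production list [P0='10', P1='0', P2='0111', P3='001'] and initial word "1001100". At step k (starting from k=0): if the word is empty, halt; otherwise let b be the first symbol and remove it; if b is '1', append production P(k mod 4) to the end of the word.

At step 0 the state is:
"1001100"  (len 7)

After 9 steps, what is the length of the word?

step 0: "1001100"  (len 7)
step 1: "00110010"  (len 8)
step 2: "0110010"  (len 7)
step 3: "110010"  (len 6)
step 4: "10010001"  (len 8)
step 5: "001000110"  (len 9)
step 6: "01000110"  (len 8)
step 7: "1000110"  (len 7)
step 8: "000110001"  (len 9)
step 9: "00110001"  (len 8)

8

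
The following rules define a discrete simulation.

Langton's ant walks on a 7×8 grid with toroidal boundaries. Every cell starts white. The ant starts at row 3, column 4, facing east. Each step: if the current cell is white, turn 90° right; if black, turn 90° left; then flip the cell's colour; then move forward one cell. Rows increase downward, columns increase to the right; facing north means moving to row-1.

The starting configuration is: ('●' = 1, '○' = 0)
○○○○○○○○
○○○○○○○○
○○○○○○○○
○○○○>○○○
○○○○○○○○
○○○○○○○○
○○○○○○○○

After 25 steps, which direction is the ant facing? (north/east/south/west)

south

[0] ○○○○○○○○
○○○○○○○○
○○○○○○○○
○○○○>○○○
○○○○○○○○
○○○○○○○○
○○○○○○○○
[1] ○○○○○○○○
○○○○○○○○
○○○○○○○○
○○○○●○○○
○○○○v○○○
○○○○○○○○
○○○○○○○○
[2] ○○○○○○○○
○○○○○○○○
○○○○○○○○
○○○○●○○○
○○○<●○○○
○○○○○○○○
○○○○○○○○
[3] ○○○○○○○○
○○○○○○○○
○○○○○○○○
○○○^●○○○
○○○●●○○○
○○○○○○○○
○○○○○○○○
[4] ○○○○○○○○
○○○○○○○○
○○○○○○○○
○○○●>○○○
○○○●●○○○
○○○○○○○○
○○○○○○○○
[5] ○○○○○○○○
○○○○○○○○
○○○○^○○○
○○○●○○○○
○○○●●○○○
○○○○○○○○
○○○○○○○○
[6] ○○○○○○○○
○○○○○○○○
○○○○●>○○
○○○●○○○○
○○○●●○○○
○○○○○○○○
○○○○○○○○
[7] ○○○○○○○○
○○○○○○○○
○○○○●●○○
○○○●○v○○
○○○●●○○○
○○○○○○○○
○○○○○○○○
[8] ○○○○○○○○
○○○○○○○○
○○○○●●○○
○○○●<●○○
○○○●●○○○
○○○○○○○○
○○○○○○○○
[9] ○○○○○○○○
○○○○○○○○
○○○○^●○○
○○○●●●○○
○○○●●○○○
○○○○○○○○
○○○○○○○○
[10] ○○○○○○○○
○○○○○○○○
○○○<○●○○
○○○●●●○○
○○○●●○○○
○○○○○○○○
○○○○○○○○
[11] ○○○○○○○○
○○○^○○○○
○○○●○●○○
○○○●●●○○
○○○●●○○○
○○○○○○○○
○○○○○○○○
[12] ○○○○○○○○
○○○●>○○○
○○○●○●○○
○○○●●●○○
○○○●●○○○
○○○○○○○○
○○○○○○○○
[13] ○○○○○○○○
○○○●●○○○
○○○●v●○○
○○○●●●○○
○○○●●○○○
○○○○○○○○
○○○○○○○○
[14] ○○○○○○○○
○○○●●○○○
○○○<●●○○
○○○●●●○○
○○○●●○○○
○○○○○○○○
○○○○○○○○
[15] ○○○○○○○○
○○○●●○○○
○○○○●●○○
○○○v●●○○
○○○●●○○○
○○○○○○○○
○○○○○○○○
[16] ○○○○○○○○
○○○●●○○○
○○○○●●○○
○○○○>●○○
○○○●●○○○
○○○○○○○○
○○○○○○○○
[17] ○○○○○○○○
○○○●●○○○
○○○○^●○○
○○○○○●○○
○○○●●○○○
○○○○○○○○
○○○○○○○○
[18] ○○○○○○○○
○○○●●○○○
○○○<○●○○
○○○○○●○○
○○○●●○○○
○○○○○○○○
○○○○○○○○
[19] ○○○○○○○○
○○○^●○○○
○○○●○●○○
○○○○○●○○
○○○●●○○○
○○○○○○○○
○○○○○○○○
[20] ○○○○○○○○
○○<○●○○○
○○○●○●○○
○○○○○●○○
○○○●●○○○
○○○○○○○○
○○○○○○○○
[21] ○○^○○○○○
○○●○●○○○
○○○●○●○○
○○○○○●○○
○○○●●○○○
○○○○○○○○
○○○○○○○○
[22] ○○●>○○○○
○○●○●○○○
○○○●○●○○
○○○○○●○○
○○○●●○○○
○○○○○○○○
○○○○○○○○
[23] ○○●●○○○○
○○●v●○○○
○○○●○●○○
○○○○○●○○
○○○●●○○○
○○○○○○○○
○○○○○○○○
[24] ○○●●○○○○
○○<●●○○○
○○○●○●○○
○○○○○●○○
○○○●●○○○
○○○○○○○○
○○○○○○○○
[25] ○○●●○○○○
○○○●●○○○
○○v●○●○○
○○○○○●○○
○○○●●○○○
○○○○○○○○
○○○○○○○○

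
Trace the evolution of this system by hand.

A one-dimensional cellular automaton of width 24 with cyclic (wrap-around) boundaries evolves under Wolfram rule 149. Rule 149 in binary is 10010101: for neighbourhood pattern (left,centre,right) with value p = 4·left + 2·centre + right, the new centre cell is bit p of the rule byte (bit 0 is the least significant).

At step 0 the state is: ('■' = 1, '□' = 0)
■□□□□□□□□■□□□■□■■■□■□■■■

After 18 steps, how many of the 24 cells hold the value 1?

13

t=0: ■□□□□□□□□■□□□■□■■■□■□■■■
t=1: □■■■■■■■□■■■□■□□■□□■□□■■
t=2: □□■■■■■□□□■□□■■□■■□■■□□□
t=3: ■□□■■■□■■□■■□□□□□□□□□■■■
t=4: □■□□■□□□□□□□■■■■■■■■□□■■
t=5: □■■□■■■■■■■□□■■■■■■□■□□□
t=6: □□□□□■■■■■□■□□■■■■□□■■■■
t=7: ■■■■□□■■■□□■■□□■■□■□□■■□
t=8: □■■□■□□■□■□□□■□□□□■■□□□□
t=9: □□□□■■□■□■■■□■■■■□□□■■■■
t=10: ■■■□□□□■□□■□□□■■□■■□□■■□
t=11: □■□■■■□■■□■■■□□□□□□■□□□□
t=12: □■□□■□□□□□□■□■■■■■□■■■■■
t=13: □■■□■■■■■■□■□□■■■□□□■■■□
t=14: □□□□□■■■■□□■■□□■□■■□□■□■
t=15: ■■■■□□■■□■□□□■□■□□□■□■□■
t=16: ■■■□■□□□□■■■□■□■■■□■□■□□
t=17: □■□□■■■■□□■□□■□□■□□■□■■□
t=18: □■■□□■■□■□■■□■■□■■□■□□□■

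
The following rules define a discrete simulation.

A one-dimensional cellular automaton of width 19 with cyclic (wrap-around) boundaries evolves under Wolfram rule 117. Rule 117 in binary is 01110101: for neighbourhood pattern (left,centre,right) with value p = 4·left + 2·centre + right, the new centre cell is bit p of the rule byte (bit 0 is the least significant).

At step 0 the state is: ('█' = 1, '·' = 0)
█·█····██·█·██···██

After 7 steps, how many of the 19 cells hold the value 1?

12

gen 0: █·█····██·█·██···██
gen 1: ██████··████·███···
gen 2: ·····██····██··███·
gen 3: ████··████··██···██
gen 4: ···██····██··███···
gen 5: ██··████··██···████
gen 6: ·██····██··███·····
gen 7: ··████··██···██████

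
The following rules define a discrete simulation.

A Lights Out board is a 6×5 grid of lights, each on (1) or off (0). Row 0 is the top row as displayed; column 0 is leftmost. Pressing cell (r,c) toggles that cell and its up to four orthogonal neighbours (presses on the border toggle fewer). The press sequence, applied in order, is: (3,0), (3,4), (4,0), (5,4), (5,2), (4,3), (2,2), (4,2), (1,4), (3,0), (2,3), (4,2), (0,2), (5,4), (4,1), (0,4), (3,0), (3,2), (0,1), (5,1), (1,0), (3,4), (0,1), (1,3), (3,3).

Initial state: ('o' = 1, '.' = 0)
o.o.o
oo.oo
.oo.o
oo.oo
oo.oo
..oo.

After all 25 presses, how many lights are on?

12

k=0  o.o.o
oo.oo
.oo.o
oo.oo
oo.oo
..oo.
k=1  o.o.o
oo.oo
ooo.o
...oo
.o.oo
..oo.
k=2  o.o.o
oo.oo
ooo..
.....
.o.o.
..oo.
k=3  o.o.o
oo.oo
ooo..
o....
o..o.
o.oo.
k=4  o.o.o
oo.oo
ooo..
o....
o..oo
o.o.o
k=5  o.o.o
oo.oo
ooo..
o....
o.ooo
oo.oo
k=6  o.o.o
oo.oo
ooo..
o..o.
o....
oo..o
k=7  o.o.o
ooooo
o..o.
o.oo.
o....
oo..o
k=8  o.o.o
ooooo
o..o.
o..o.
oooo.
ooo.o
k=9  o.o..
ooo..
o..oo
o..o.
oooo.
ooo.o
k=10  o.o..
ooo..
...oo
.o.o.
.ooo.
ooo.o
k=11  o.o..
oooo.
..o..
.o...
.ooo.
ooo.o
k=12  o.o..
oooo.
..o..
.oo..
.....
oo..o
k=13  oo.o.
oo.o.
..o..
.oo..
.....
oo..o
k=14  oo.o.
oo.o.
..o..
.oo..
....o
oo.o.
k=15  oo.o.
oo.o.
..o..
..o..
ooo.o
o..o.
k=16  oo..o
oo.oo
..o..
..o..
ooo.o
o..o.
k=17  oo..o
oo.oo
o.o..
ooo..
.oo.o
o..o.
k=18  oo..o
oo.oo
o....
o..o.
.o..o
o..o.
k=19  ..o.o
o..oo
o....
o..o.
.o..o
o..o.
k=20  ..o.o
o..oo
o....
o..o.
....o
.ooo.
k=21  o.o.o
.o.oo
.....
o..o.
....o
.ooo.
k=22  o.o.o
.o.oo
....o
o...o
.....
.ooo.
k=23  .o..o
...oo
....o
o...o
.....
.ooo.
k=24  .o.oo
..o..
...oo
o...o
.....
.ooo.
k=25  .o.oo
..o..
....o
o.oo.
...o.
.ooo.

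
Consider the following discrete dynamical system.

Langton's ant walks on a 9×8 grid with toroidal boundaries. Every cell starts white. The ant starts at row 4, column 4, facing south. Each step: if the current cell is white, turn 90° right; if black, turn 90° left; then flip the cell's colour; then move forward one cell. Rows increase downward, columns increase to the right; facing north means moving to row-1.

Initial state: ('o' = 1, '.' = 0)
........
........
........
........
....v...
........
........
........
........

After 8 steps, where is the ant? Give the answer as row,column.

4,4

t=0: ........
........
........
........
....v...
........
........
........
........
t=1: ........
........
........
........
...<o...
........
........
........
........
t=2: ........
........
........
...^....
...oo...
........
........
........
........
t=3: ........
........
........
...o>...
...oo...
........
........
........
........
t=4: ........
........
........
...oo...
...ov...
........
........
........
........
t=5: ........
........
........
...oo...
...o.>..
........
........
........
........
t=6: ........
........
........
...oo...
...o.o..
.....v..
........
........
........
t=7: ........
........
........
...oo...
...o.o..
....<o..
........
........
........
t=8: ........
........
........
...oo...
...o^o..
....oo..
........
........
........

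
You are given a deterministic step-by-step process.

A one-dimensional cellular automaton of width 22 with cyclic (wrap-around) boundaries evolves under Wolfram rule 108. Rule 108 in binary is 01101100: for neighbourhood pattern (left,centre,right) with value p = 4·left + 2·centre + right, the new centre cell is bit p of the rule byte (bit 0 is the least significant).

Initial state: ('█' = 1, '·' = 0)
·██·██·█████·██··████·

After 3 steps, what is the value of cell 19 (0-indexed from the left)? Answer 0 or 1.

step 0: ·██·██·█████·██··████·
step 1: ·███████···████··█··█·
step 2: ·█·····█···█··█··█··█·
step 3: ·█·····█···█··█··█··█·

0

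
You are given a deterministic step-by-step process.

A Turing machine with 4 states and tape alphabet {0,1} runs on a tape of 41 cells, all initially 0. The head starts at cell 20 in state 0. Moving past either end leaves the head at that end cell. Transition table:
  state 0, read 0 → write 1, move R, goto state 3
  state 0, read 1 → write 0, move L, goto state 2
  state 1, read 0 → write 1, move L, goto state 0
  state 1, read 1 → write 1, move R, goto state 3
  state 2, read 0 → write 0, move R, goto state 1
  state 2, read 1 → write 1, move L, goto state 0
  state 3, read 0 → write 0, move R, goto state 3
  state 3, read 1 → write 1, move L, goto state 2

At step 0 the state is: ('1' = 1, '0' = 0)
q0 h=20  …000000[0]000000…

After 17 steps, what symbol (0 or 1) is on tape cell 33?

0

t=0: q0 h=20  …000000[0]000000…
t=1: q3 h=21  …000001[0]000000…
t=2: q3 h=22  …000010[0]000000…
t=3: q3 h=23  …000100[0]000000…
t=4: q3 h=24  …001000[0]000000…
t=5: q3 h=25  …010000[0]000000…
t=6: q3 h=26  …100000[0]000000…
t=7: q3 h=27  …000000[0]000000…
t=8: q3 h=28  …000000[0]000000…
t=9: q3 h=29  …000000[0]000000…
t=10: q3 h=30  …000000[0]000000…
t=11: q3 h=31  …000000[0]000000…
t=12: q3 h=32  …000000[0]000000…
t=13: q3 h=33  …000000[0]000000…
t=14: q3 h=34  …000000[0]000000|
t=15: q3 h=35  …000000[0]00000|
t=16: q3 h=36  …000000[0]0000|
t=17: q3 h=37  …000000[0]000|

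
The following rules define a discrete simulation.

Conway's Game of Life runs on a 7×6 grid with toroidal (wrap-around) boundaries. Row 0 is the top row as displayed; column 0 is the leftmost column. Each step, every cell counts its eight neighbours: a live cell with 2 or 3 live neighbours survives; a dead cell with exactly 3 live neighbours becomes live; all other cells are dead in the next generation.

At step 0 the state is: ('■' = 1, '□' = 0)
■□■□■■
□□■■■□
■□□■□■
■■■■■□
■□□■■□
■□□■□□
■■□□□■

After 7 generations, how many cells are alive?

k=0  ■□■□■■
□□■■■□
■□□■□■
■■■■■□
■□□■■□
■□□■□□
■■□□□■
k=1  □□■□□□
□□■□□□
■□□□□□
□□□□□□
■□□□□□
□□■■□□
□□■■□□
k=2  □■■□□□
□■□□□□
□□□□□□
□□□□□□
□□□□□□
□■■■□□
□■□□□□
k=3  ■■■□□□
□■■□□□
□□□□□□
□□□□□□
□□■□□□
□■■□□□
■□□■□□
k=4  ■□□■□□
■□■□□□
□□□□□□
□□□□□□
□■■□□□
□■■■□□
■□□■□□
k=5  ■□■■□■
□■□□□□
□□□□□□
□□□□□□
□■□■□□
■□□■□□
■□□■■□
k=6  ■□■■□■
■■■□□□
□□□□□□
□□□□□□
□□■□□□
■■□■□■
■□□□□□
k=7  □□■■□■
■□■■□■
□■□□□□
□□□□□□
■■■□□□
■■■□□■
□□□■□□

16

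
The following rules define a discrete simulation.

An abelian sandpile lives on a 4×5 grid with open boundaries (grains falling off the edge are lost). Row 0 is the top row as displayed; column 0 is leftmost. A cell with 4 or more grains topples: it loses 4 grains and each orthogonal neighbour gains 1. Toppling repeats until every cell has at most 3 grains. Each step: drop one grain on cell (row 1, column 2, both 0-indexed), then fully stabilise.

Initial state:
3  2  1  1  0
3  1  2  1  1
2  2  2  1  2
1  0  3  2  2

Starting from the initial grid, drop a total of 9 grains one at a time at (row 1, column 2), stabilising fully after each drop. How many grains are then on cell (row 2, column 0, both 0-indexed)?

0

gen 0: 3  2  1  1  0
3  1  2  1  1
2  2  2  1  2
1  0  3  2  2
gen 1: 3  2  1  1  0
3  1  3  1  1
2  2  2  1  2
1  0  3  2  2
gen 2: 3  2  2  1  0
3  2  0  2  1
2  2  3  1  2
1  0  3  2  2
gen 3: 3  2  2  1  0
3  2  1  2  1
2  2  3  1  2
1  0  3  2  2
gen 4: 3  2  2  1  0
3  2  2  2  1
2  2  3  1  2
1  0  3  2  2
gen 5: 3  2  2  1  0
3  2  3  2  1
2  2  3  1  2
1  0  3  2  2
gen 6: 3  2  3  1  0
3  3  1  3  1
2  3  1  2  2
1  1  0  3  2
gen 7: 3  2  3  1  0
3  3  2  3  1
2  3  1  2  2
1  1  0  3  2
gen 8: 3  2  3  1  0
3  3  3  3  1
2  3  1  2  2
1  1  0  3  2
gen 9: 1  1  1  3  0
2  3  3  0  2
0  1  3  3  2
2  2  0  3  2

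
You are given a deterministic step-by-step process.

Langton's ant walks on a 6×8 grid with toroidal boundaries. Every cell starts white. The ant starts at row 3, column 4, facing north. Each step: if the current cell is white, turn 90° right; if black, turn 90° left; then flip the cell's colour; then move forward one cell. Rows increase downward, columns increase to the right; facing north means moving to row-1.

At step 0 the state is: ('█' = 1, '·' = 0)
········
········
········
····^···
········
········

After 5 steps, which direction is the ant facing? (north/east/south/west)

west

t=0: ········
········
········
····^···
········
········
t=1: ········
········
········
····█>··
········
········
t=2: ········
········
········
····██··
·····v··
········
t=3: ········
········
········
····██··
····<█··
········
t=4: ········
········
········
····^█··
····██··
········
t=5: ········
········
········
···<·█··
····██··
········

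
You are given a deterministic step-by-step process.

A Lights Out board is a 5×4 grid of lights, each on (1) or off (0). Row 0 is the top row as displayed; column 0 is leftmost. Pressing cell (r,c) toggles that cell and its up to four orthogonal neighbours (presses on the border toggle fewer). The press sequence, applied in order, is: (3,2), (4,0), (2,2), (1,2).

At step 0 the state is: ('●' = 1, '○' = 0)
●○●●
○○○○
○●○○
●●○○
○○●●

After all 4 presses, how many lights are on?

10

[0] ●○●●
○○○○
○●○○
●●○○
○○●●
[1] ●○●●
○○○○
○●●○
●○●●
○○○●
[2] ●○●●
○○○○
○●●○
○○●●
●●○●
[3] ●○●●
○○●○
○○○●
○○○●
●●○●
[4] ●○○●
○●○●
○○●●
○○○●
●●○●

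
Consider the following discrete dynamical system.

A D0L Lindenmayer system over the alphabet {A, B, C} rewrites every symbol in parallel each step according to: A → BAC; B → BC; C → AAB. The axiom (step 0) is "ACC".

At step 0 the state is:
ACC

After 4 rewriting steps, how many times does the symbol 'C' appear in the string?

0) ACC
1) BACAABAAB
2) BCBACAABBACBACBCBACBACBC
3) BCAABBCBACAABBACBACBCBCBACAABBCBACAABBCAABBCBACAABBCBACAABBCAAB
4) BCAABBACBACBCBCAABBCBACAABBACBACBCBCBACAABBCBACAABBCAABBCA…CBCBCAABBCBACAABBACBACBCBCAABBCBACAABBACBACBCBCAABBACBACBC  (len 165)

47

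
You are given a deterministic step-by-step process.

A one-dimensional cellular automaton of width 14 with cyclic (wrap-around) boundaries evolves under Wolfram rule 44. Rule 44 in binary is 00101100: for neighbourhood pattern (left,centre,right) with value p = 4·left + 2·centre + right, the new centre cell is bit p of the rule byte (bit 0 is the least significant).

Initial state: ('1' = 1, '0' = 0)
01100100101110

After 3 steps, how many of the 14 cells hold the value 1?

[0] 01100100101110
[1] 01000100111000
[2] 01000100100000
[3] 01000100100000

3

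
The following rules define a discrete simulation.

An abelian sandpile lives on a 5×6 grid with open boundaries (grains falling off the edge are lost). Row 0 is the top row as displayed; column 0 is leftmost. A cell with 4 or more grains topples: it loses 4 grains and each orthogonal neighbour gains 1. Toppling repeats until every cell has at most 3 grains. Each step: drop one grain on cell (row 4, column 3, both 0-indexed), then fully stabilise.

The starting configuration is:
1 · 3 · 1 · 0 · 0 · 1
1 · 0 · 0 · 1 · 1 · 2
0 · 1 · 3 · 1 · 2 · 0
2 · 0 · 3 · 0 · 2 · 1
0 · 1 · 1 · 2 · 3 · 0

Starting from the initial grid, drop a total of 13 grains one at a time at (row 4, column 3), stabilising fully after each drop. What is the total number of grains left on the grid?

39

k=0  1 · 3 · 1 · 0 · 0 · 1
1 · 0 · 0 · 1 · 1 · 2
0 · 1 · 3 · 1 · 2 · 0
2 · 0 · 3 · 0 · 2 · 1
0 · 1 · 1 · 2 · 3 · 0
k=1  1 · 3 · 1 · 0 · 0 · 1
1 · 0 · 0 · 1 · 1 · 2
0 · 1 · 3 · 1 · 2 · 0
2 · 0 · 3 · 0 · 2 · 1
0 · 1 · 1 · 3 · 3 · 0
k=2  1 · 3 · 1 · 0 · 0 · 1
1 · 0 · 0 · 1 · 1 · 2
0 · 1 · 3 · 1 · 2 · 0
2 · 0 · 3 · 1 · 3 · 1
0 · 1 · 2 · 1 · 0 · 1
k=3  1 · 3 · 1 · 0 · 0 · 1
1 · 0 · 0 · 1 · 1 · 2
0 · 1 · 3 · 1 · 2 · 0
2 · 0 · 3 · 1 · 3 · 1
0 · 1 · 2 · 2 · 0 · 1
k=4  1 · 3 · 1 · 0 · 0 · 1
1 · 0 · 0 · 1 · 1 · 2
0 · 1 · 3 · 1 · 2 · 0
2 · 0 · 3 · 1 · 3 · 1
0 · 1 · 2 · 3 · 0 · 1
k=5  1 · 3 · 1 · 0 · 0 · 1
1 · 0 · 0 · 1 · 1 · 2
0 · 1 · 3 · 1 · 2 · 0
2 · 0 · 3 · 2 · 3 · 1
0 · 1 · 3 · 0 · 1 · 1
k=6  1 · 3 · 1 · 0 · 0 · 1
1 · 0 · 0 · 1 · 1 · 2
0 · 1 · 3 · 1 · 2 · 0
2 · 0 · 3 · 2 · 3 · 1
0 · 1 · 3 · 1 · 1 · 1
k=7  1 · 3 · 1 · 0 · 0 · 1
1 · 0 · 0 · 1 · 1 · 2
0 · 1 · 3 · 1 · 2 · 0
2 · 0 · 3 · 2 · 3 · 1
0 · 1 · 3 · 2 · 1 · 1
k=8  1 · 3 · 1 · 0 · 0 · 1
1 · 0 · 0 · 1 · 1 · 2
0 · 1 · 3 · 1 · 2 · 0
2 · 0 · 3 · 2 · 3 · 1
0 · 1 · 3 · 3 · 1 · 1
k=9  1 · 3 · 1 · 0 · 0 · 1
1 · 0 · 1 · 1 · 1 · 2
0 · 2 · 0 · 3 · 3 · 0
2 · 1 · 2 · 1 · 0 · 2
0 · 2 · 1 · 2 · 3 · 1
k=10  1 · 3 · 1 · 0 · 0 · 1
1 · 0 · 1 · 1 · 1 · 2
0 · 2 · 0 · 3 · 3 · 0
2 · 1 · 2 · 1 · 0 · 2
0 · 2 · 1 · 3 · 3 · 1
k=11  1 · 3 · 1 · 0 · 0 · 1
1 · 0 · 1 · 1 · 1 · 2
0 · 2 · 0 · 3 · 3 · 0
2 · 1 · 2 · 2 · 1 · 2
0 · 2 · 2 · 1 · 0 · 2
k=12  1 · 3 · 1 · 0 · 0 · 1
1 · 0 · 1 · 1 · 1 · 2
0 · 2 · 0 · 3 · 3 · 0
2 · 1 · 2 · 2 · 1 · 2
0 · 2 · 2 · 2 · 0 · 2
k=13  1 · 3 · 1 · 0 · 0 · 1
1 · 0 · 1 · 1 · 1 · 2
0 · 2 · 0 · 3 · 3 · 0
2 · 1 · 2 · 2 · 1 · 2
0 · 2 · 2 · 3 · 0 · 2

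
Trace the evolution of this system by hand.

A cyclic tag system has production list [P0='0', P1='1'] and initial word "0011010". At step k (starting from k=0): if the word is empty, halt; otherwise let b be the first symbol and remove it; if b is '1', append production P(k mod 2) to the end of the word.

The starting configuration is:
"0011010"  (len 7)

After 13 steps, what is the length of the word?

1

step 0: "0011010"  (len 7)
step 1: "011010"  (len 6)
step 2: "11010"  (len 5)
step 3: "10100"  (len 5)
step 4: "01001"  (len 5)
step 5: "1001"  (len 4)
step 6: "0011"  (len 4)
step 7: "011"  (len 3)
step 8: "11"  (len 2)
step 9: "10"  (len 2)
step 10: "01"  (len 2)
step 11: "1"  (len 1)
step 12: "1"  (len 1)
step 13: "0"  (len 1)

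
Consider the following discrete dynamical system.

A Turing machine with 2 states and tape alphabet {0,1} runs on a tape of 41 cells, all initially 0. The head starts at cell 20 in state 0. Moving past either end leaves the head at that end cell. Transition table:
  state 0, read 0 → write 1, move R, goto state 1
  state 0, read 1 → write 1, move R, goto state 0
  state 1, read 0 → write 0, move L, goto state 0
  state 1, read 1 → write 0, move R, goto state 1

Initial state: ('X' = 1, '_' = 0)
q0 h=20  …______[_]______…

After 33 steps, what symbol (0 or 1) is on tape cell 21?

t=0: q0 h=20  …______[_]______…
t=1: q1 h=21  …_____X[_]______…
t=2: q0 h=20  …______[X]______…
t=3: q0 h=21  …_____X[_]______…
t=4: q1 h=22  …____XX[_]______…
t=5: q0 h=21  …_____X[X]______…
t=6: q0 h=22  …____XX[_]______…
t=7: q1 h=23  …___XXX[_]______…
t=8: q0 h=22  …____XX[X]______…
t=9: q0 h=23  …___XXX[_]______…
t=10: q1 h=24  …__XXXX[_]______…
t=11: q0 h=23  …___XXX[X]______…
t=12: q0 h=24  …__XXXX[_]______…
t=13: q1 h=25  …_XXXXX[_]______…
t=14: q0 h=24  …__XXXX[X]______…
t=15: q0 h=25  …_XXXXX[_]______…
t=16: q1 h=26  …XXXXXX[_]______…
t=17: q0 h=25  …_XXXXX[X]______…
t=18: q0 h=26  …XXXXXX[_]______…
t=19: q1 h=27  …XXXXXX[_]______…
t=20: q0 h=26  …XXXXXX[X]______…
t=21: q0 h=27  …XXXXXX[_]______…
t=22: q1 h=28  …XXXXXX[_]______…
t=23: q0 h=27  …XXXXXX[X]______…
t=24: q0 h=28  …XXXXXX[_]______…
t=25: q1 h=29  …XXXXXX[_]______…
t=26: q0 h=28  …XXXXXX[X]______…
t=27: q0 h=29  …XXXXXX[_]______…
t=28: q1 h=30  …XXXXXX[_]______…
t=29: q0 h=29  …XXXXXX[X]______…
t=30: q0 h=30  …XXXXXX[_]______…
t=31: q1 h=31  …XXXXXX[_]______…
t=32: q0 h=30  …XXXXXX[X]______…
t=33: q0 h=31  …XXXXXX[_]______…

1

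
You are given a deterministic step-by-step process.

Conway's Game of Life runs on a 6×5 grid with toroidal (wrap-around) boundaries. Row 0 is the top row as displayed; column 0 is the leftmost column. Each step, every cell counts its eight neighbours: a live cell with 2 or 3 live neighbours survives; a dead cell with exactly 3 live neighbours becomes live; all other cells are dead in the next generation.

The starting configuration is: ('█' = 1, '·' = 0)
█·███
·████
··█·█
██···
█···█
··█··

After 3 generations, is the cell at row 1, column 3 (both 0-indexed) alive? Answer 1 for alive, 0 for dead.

k=0  █·███
·████
··█·█
██···
█···█
··█··
k=1  █····
·····
····█
·█·█·
█···█
··█··
k=2  ·····
·····
·····
···█·
█████
██··█
k=3  █····
·····
·····
██·█·
·····
·····

0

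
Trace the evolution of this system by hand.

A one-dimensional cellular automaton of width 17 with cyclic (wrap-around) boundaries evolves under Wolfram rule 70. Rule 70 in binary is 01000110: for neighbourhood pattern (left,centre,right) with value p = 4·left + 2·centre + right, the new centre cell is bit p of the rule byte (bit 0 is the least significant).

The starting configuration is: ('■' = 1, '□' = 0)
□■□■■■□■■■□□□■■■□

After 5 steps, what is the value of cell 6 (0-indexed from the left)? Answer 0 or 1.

0

step 0: □■□■■■□■■■□□□■■■□
step 1: ■■□□□■□□□■□□■□□■□
step 2: □■□□■■□□■■□■■□■■□
step 3: ■■□■□■□■□■□□■□□■□
step 4: □■□■□■□■□■□■■□■■□
step 5: ■■□■□■□■□■□□■□□■□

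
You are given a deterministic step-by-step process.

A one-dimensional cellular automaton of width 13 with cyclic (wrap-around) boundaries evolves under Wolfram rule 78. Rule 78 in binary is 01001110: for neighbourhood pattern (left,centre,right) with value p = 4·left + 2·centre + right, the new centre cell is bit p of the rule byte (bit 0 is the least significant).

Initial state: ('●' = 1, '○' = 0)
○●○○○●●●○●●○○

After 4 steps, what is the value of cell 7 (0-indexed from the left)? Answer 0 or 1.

1

k=0  ○●○○○●●●○●●○○
k=1  ●●○○●●○●○●●○○
k=2  ●●○●●●○●○●●○●
k=3  ○●○●○●○●○●●○●
k=4  ○●○●○●○●○●●○●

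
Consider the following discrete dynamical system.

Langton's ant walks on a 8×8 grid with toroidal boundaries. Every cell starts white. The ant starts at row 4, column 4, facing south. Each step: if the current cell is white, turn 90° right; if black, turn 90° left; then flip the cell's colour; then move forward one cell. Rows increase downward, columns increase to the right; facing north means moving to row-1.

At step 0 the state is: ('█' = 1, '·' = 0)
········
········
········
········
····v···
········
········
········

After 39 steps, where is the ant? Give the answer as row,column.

gen 0: ········
········
········
········
····v···
········
········
········
gen 1: ········
········
········
········
···<█···
········
········
········
gen 2: ········
········
········
···^····
···██···
········
········
········
gen 3: ········
········
········
···█>···
···██···
········
········
········
gen 4: ········
········
········
···██···
···█v···
········
········
········
gen 5: ········
········
········
···██···
···█·>··
········
········
········
gen 6: ········
········
········
···██···
···█·█··
·····v··
········
········
gen 7: ········
········
········
···██···
···█·█··
····<█··
········
········
gen 8: ········
········
········
···██···
···█^█··
····██··
········
········
gen 9: ········
········
········
···██···
···██>··
····██··
········
········
gen 10: ········
········
········
···██^··
···██···
····██··
········
········
gen 11: ········
········
········
···███>·
···██···
····██··
········
········
gen 12: ········
········
········
···████·
···██·v·
····██··
········
········
gen 13: ········
········
········
···████·
···██<█·
····██··
········
········
gen 14: ········
········
········
···██^█·
···████·
····██··
········
········
gen 15: ········
········
········
···█<·█·
···████·
····██··
········
········
gen 16: ········
········
········
···█··█·
···█v██·
····██··
········
········
gen 17: ········
········
········
···█··█·
···█·>█·
····██··
········
········
gen 18: ········
········
········
···█·^█·
···█··█·
····██··
········
········
gen 19: ········
········
········
···█·█>·
···█··█·
····██··
········
········
gen 20: ········
········
······^·
···█·█··
···█··█·
····██··
········
········
gen 21: ········
········
······█>
···█·█··
···█··█·
····██··
········
········
gen 22: ········
········
······██
···█·█·v
···█··█·
····██··
········
········
gen 23: ········
········
······██
···█·█<█
···█··█·
····██··
········
········
gen 24: ········
········
······^█
···█·███
···█··█·
····██··
········
········
gen 25: ········
········
·····<·█
···█·███
···█··█·
····██··
········
········
gen 26: ········
·····^··
·····█·█
···█·███
···█··█·
····██··
········
········
gen 27: ········
·····█>·
·····█·█
···█·███
···█··█·
····██··
········
········
gen 28: ········
·····██·
·····█v█
···█·███
···█··█·
····██··
········
········
gen 29: ········
·····██·
·····<██
···█·███
···█··█·
····██··
········
········
gen 30: ········
·····██·
······██
···█·v██
···█··█·
····██··
········
········
gen 31: ········
·····██·
······██
···█··>█
···█··█·
····██··
········
········
gen 32: ········
·····██·
······^█
···█···█
···█··█·
····██··
········
········
gen 33: ········
·····██·
·····<·█
···█···█
···█··█·
····██··
········
········
gen 34: ········
·····^█·
·····█·█
···█···█
···█··█·
····██··
········
········
gen 35: ········
····<·█·
·····█·█
···█···█
···█··█·
····██··
········
········
gen 36: ····^···
····█·█·
·····█·█
···█···█
···█··█·
····██··
········
········
gen 37: ····█>··
····█·█·
·····█·█
···█···█
···█··█·
····██··
········
········
gen 38: ····██··
····█v█·
·····█·█
···█···█
···█··█·
····██··
········
········
gen 39: ····██··
····<██·
·····█·█
···█···█
···█··█·
····██··
········
········

1,4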